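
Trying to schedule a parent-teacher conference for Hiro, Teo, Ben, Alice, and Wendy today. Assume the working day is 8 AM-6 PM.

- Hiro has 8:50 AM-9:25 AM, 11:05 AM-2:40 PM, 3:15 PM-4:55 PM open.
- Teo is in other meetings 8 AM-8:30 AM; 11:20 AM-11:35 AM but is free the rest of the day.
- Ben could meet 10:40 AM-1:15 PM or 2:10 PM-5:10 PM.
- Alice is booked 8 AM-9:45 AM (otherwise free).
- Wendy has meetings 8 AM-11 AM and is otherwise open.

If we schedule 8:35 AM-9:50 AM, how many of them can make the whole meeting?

Hiro free: 08:50-09:25, 11:05-14:40, 15:15-16:55.
Teo free: 08:30-11:20, 11:35-18:00 (invert busy blocks within the working day).
Ben free: 10:40-13:15, 14:10-17:10.
Alice free: 09:45-18:00 (invert busy blocks within the working day).
Wendy free: 11:00-18:00 (invert busy blocks within the working day).
Teo can make the full 08:35-09:50 slot — that's 1.

1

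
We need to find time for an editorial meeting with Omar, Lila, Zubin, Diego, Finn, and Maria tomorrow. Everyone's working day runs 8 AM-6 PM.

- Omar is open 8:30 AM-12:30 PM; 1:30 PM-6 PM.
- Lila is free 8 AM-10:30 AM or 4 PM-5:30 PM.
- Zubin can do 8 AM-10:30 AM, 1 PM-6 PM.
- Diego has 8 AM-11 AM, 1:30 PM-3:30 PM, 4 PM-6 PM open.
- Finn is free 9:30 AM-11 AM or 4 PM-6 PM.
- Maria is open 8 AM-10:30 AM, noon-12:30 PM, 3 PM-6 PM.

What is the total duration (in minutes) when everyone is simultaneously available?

150

Omar ∩ Lila: 08:30-10:30, 16:00-17:30.
Omar ∩ Lila ∩ Zubin: 08:30-10:30, 16:00-17:30.
Omar ∩ Lila ∩ Zubin ∩ Diego: 08:30-10:30, 16:00-17:30.
Omar ∩ Lila ∩ Zubin ∩ Diego ∩ Finn: 09:30-10:30, 16:00-17:30.
Omar ∩ Lila ∩ Zubin ∩ Diego ∩ Finn ∩ Maria: 09:30-10:30, 16:00-17:30.
Summing the common windows: 60 + 90 = 150 minutes.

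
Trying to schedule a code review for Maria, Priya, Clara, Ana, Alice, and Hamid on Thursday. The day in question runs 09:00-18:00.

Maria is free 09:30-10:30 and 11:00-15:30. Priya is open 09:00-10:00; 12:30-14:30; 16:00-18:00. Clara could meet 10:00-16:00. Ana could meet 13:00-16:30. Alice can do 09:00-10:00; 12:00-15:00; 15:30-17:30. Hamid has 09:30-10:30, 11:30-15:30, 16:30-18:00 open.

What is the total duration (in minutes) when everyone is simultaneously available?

Maria ∩ Priya: 09:30-10:00, 12:30-14:30.
Maria ∩ Priya ∩ Clara: 12:30-14:30.
Maria ∩ Priya ∩ Clara ∩ Ana: 13:00-14:30.
Maria ∩ Priya ∩ Clara ∩ Ana ∩ Alice: 13:00-14:30.
Maria ∩ Priya ∩ Clara ∩ Ana ∩ Alice ∩ Hamid: 13:00-14:30.
That's a single block of 90 minutes.

90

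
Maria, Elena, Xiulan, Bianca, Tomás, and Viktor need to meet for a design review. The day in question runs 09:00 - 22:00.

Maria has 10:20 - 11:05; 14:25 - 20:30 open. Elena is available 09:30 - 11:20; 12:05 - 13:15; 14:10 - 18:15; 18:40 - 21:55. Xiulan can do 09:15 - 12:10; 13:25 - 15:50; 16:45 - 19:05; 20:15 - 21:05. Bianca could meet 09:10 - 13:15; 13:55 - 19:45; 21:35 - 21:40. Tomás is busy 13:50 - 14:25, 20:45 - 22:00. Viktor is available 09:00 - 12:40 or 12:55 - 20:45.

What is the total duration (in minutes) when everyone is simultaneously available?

Maria free: 10:20-11:05, 14:25-20:30.
Elena free: 09:30-11:20, 12:05-13:15, 14:10-18:15, 18:40-21:55.
Xiulan free: 09:15-12:10, 13:25-15:50, 16:45-19:05, 20:15-21:05.
Bianca free: 09:10-13:15, 13:55-19:45, 21:35-21:40.
Tomás free: 09:00-13:50, 14:25-20:45 (invert busy blocks within the working day).
Viktor free: 09:00-12:40, 12:55-20:45.
Maria ∩ Elena: 10:20-11:05, 14:25-18:15, 18:40-20:30.
Maria ∩ Elena ∩ Xiulan: 10:20-11:05, 14:25-15:50, 16:45-18:15, 18:40-19:05, 20:15-20:30.
Maria ∩ Elena ∩ Xiulan ∩ Bianca: 10:20-11:05, 14:25-15:50, 16:45-18:15, 18:40-19:05.
Maria ∩ Elena ∩ Xiulan ∩ Bianca ∩ Tomás: 10:20-11:05, 14:25-15:50, 16:45-18:15, 18:40-19:05.
Maria ∩ Elena ∩ Xiulan ∩ Bianca ∩ Tomás ∩ Viktor: 10:20-11:05, 14:25-15:50, 16:45-18:15, 18:40-19:05.
So the common availability across everyone is 10:20-11:05, 14:25-15:50, 16:45-18:15, 18:40-19:05.
Summing the common windows: 45 + 85 + 90 + 25 = 245 minutes.

245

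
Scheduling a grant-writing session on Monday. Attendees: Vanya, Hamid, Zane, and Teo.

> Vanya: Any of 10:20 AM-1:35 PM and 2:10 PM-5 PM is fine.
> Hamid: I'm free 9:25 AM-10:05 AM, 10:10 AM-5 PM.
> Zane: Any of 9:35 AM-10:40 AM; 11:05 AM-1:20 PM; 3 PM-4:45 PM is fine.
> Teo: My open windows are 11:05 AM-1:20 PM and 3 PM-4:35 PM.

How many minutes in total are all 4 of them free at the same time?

230

Vanya ∩ Hamid: 10:20-13:35, 14:10-17:00.
Vanya ∩ Hamid ∩ Zane: 10:20-10:40, 11:05-13:20, 15:00-16:45.
Vanya ∩ Hamid ∩ Zane ∩ Teo: 11:05-13:20, 15:00-16:35.
Summing the common windows: 135 + 95 = 230 minutes.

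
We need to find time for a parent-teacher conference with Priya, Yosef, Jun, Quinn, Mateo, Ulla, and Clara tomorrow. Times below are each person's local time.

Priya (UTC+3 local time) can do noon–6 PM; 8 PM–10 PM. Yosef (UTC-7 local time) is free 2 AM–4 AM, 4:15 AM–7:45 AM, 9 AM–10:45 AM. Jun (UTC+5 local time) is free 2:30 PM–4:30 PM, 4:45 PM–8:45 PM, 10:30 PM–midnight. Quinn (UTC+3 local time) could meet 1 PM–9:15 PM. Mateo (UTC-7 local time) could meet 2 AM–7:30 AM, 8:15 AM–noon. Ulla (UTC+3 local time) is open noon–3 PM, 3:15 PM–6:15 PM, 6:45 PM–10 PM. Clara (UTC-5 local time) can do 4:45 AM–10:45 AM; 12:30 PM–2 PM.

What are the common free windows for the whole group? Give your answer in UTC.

Priya in UTC: 09:00-15:00, 17:00-19:00 (subtract 3h to convert from UTC+3).
Yosef in UTC: 09:00-11:00, 11:15-14:45, 16:00-17:45 (add 7h to convert from UTC-7).
Jun in UTC: 09:30-11:30, 11:45-15:45, 17:30-19:00 (subtract 5h to convert from UTC+5).
Quinn in UTC: 10:00-18:15 (subtract 3h to convert from UTC+3).
Mateo in UTC: 09:00-14:30, 15:15-19:00 (add 7h to convert from UTC-7).
Ulla in UTC: 09:00-12:00, 12:15-15:15, 15:45-19:00 (subtract 3h to convert from UTC+3).
Clara in UTC: 09:45-15:45, 17:30-19:00 (add 5h to convert from UTC-5).
Priya ∩ Yosef: 09:00-11:00, 11:15-14:45, 17:00-17:45.
Priya ∩ Yosef ∩ Jun: 09:30-11:00, 11:15-11:30, 11:45-14:45, 17:30-17:45.
Priya ∩ Yosef ∩ Jun ∩ Quinn: 10:00-11:00, 11:15-11:30, 11:45-14:45, 17:30-17:45.
Priya ∩ Yosef ∩ Jun ∩ Quinn ∩ Mateo: 10:00-11:00, 11:15-11:30, 11:45-14:30, 17:30-17:45.
Priya ∩ Yosef ∩ Jun ∩ Quinn ∩ Mateo ∩ Ulla: 10:00-11:00, 11:15-11:30, 11:45-12:00, 12:15-14:30, 17:30-17:45.
Priya ∩ Yosef ∩ Jun ∩ Quinn ∩ Mateo ∩ Ulla ∩ Clara: 10:00-11:00, 11:15-11:30, 11:45-12:00, 12:15-14:30, 17:30-17:45.

10:00-11:00, 11:15-11:30, 11:45-12:00, 12:15-14:30, 17:30-17:45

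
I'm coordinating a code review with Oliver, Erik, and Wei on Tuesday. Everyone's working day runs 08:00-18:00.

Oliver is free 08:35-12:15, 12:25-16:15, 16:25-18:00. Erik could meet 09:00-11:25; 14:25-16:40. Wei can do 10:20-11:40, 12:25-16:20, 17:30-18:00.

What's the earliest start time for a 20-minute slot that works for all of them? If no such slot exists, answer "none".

10:20

Oliver ∩ Erik: 09:00-11:25, 14:25-16:15, 16:25-16:40.
Oliver ∩ Erik ∩ Wei: 10:20-11:25, 14:25-16:15.
The first common window of at least 20 minutes is 10:20-11:25, so the earliest start is 10:20.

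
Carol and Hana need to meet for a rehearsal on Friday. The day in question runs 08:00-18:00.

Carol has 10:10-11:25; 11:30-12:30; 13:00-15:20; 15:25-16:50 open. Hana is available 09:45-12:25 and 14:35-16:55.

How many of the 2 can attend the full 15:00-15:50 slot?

Hana can make the full 15:00-15:50 slot — that's 1.

1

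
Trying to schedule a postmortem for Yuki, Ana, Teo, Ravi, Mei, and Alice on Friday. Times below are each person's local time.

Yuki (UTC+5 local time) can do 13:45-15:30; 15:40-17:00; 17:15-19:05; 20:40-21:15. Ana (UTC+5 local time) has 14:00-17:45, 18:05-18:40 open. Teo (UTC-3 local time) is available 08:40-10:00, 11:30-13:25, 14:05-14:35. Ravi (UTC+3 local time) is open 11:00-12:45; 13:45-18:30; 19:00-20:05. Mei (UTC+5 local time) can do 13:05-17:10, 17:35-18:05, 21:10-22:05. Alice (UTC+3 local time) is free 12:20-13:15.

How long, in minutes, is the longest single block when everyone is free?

0

Yuki in UTC: 08:45-10:30, 10:40-12:00, 12:15-14:05, 15:40-16:15 (subtract 5h to convert from UTC+5).
Ana in UTC: 09:00-12:45, 13:05-13:40 (subtract 5h to convert from UTC+5).
Teo in UTC: 11:40-13:00, 14:30-16:25, 17:05-17:35 (add 3h to convert from UTC-3).
Ravi in UTC: 08:00-09:45, 10:45-15:30, 16:00-17:05 (subtract 3h to convert from UTC+3).
Mei in UTC: 08:05-12:10, 12:35-13:05, 16:10-17:05 (subtract 5h to convert from UTC+5).
Alice in UTC: 09:20-10:15 (subtract 3h to convert from UTC+3).
Yuki ∩ Ana: 09:00-10:30, 10:40-12:00, 12:15-12:45, 13:05-13:40.
Yuki ∩ Ana ∩ Teo: 11:40-12:00, 12:15-12:45.
Yuki ∩ Ana ∩ Teo ∩ Ravi: 11:40-12:00, 12:15-12:45.
Yuki ∩ Ana ∩ Teo ∩ Ravi ∩ Mei: 11:40-12:00, 12:35-12:45.
Yuki ∩ Ana ∩ Teo ∩ Ravi ∩ Mei ∩ Alice: ∅.
There is no time when everyone is free.
No common window exists, so the longest block is 0 minutes.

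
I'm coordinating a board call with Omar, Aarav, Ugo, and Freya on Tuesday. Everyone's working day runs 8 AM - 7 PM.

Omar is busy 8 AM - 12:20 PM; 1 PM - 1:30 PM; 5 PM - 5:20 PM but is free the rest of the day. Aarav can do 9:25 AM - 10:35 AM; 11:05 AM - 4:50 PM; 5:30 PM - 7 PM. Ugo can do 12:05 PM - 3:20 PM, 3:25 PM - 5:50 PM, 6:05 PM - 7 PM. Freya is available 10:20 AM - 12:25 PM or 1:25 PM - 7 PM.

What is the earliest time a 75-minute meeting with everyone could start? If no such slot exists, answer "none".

13:30

Omar free: 12:20-13:00, 13:30-17:00, 17:20-19:00 (invert busy blocks within the working day).
Aarav free: 09:25-10:35, 11:05-16:50, 17:30-19:00.
Ugo free: 12:05-15:20, 15:25-17:50, 18:05-19:00.
Freya free: 10:20-12:25, 13:25-19:00.
Omar ∩ Aarav: 12:20-13:00, 13:30-16:50, 17:30-19:00.
Omar ∩ Aarav ∩ Ugo: 12:20-13:00, 13:30-15:20, 15:25-16:50, 17:30-17:50, 18:05-19:00.
Omar ∩ Aarav ∩ Ugo ∩ Freya: 12:20-12:25, 13:30-15:20, 15:25-16:50, 17:30-17:50, 18:05-19:00.
Those are the intersection windows.
The first common window of at least 75 minutes is 13:30-15:20, so the earliest start is 13:30.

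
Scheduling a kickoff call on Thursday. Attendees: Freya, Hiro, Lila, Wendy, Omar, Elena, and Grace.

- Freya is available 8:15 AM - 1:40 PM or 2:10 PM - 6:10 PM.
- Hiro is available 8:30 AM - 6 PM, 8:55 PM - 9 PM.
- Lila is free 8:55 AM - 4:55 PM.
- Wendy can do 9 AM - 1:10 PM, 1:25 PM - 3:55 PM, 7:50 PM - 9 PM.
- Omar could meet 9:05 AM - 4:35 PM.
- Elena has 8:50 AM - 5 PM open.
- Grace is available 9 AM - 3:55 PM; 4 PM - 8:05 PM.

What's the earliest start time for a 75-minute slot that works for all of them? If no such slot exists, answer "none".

Freya ∩ Hiro: 08:30-13:40, 14:10-18:00.
Freya ∩ Hiro ∩ Lila: 08:55-13:40, 14:10-16:55.
Freya ∩ Hiro ∩ Lila ∩ Wendy: 09:00-13:10, 13:25-13:40, 14:10-15:55.
Freya ∩ Hiro ∩ Lila ∩ Wendy ∩ Omar: 09:05-13:10, 13:25-13:40, 14:10-15:55.
Freya ∩ Hiro ∩ Lila ∩ Wendy ∩ Omar ∩ Elena: 09:05-13:10, 13:25-13:40, 14:10-15:55.
Freya ∩ Hiro ∩ Lila ∩ Wendy ∩ Omar ∩ Elena ∩ Grace: 09:05-13:10, 13:25-13:40, 14:10-15:55.
So the common availability across everyone is 09:05-13:10, 13:25-13:40, 14:10-15:55.
The first common window of at least 75 minutes is 09:05-13:10, so the earliest start is 09:05.

09:05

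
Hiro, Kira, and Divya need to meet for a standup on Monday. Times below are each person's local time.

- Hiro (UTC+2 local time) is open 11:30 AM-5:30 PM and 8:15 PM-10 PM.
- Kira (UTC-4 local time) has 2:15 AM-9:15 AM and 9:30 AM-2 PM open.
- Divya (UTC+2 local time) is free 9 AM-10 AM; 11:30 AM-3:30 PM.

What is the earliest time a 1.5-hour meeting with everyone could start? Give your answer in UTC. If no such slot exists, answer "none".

Hiro in UTC: 09:30-15:30, 18:15-20:00 (subtract 2h to convert from UTC+2).
Kira in UTC: 06:15-13:15, 13:30-18:00 (add 4h to convert from UTC-4).
Divya in UTC: 07:00-08:00, 09:30-13:30 (subtract 2h to convert from UTC+2).
Hiro ∩ Kira: 09:30-13:15, 13:30-15:30.
Hiro ∩ Kira ∩ Divya: 09:30-13:15.
The first common window of at least 90 minutes is 09:30-13:15, so the earliest start is 09:30.

09:30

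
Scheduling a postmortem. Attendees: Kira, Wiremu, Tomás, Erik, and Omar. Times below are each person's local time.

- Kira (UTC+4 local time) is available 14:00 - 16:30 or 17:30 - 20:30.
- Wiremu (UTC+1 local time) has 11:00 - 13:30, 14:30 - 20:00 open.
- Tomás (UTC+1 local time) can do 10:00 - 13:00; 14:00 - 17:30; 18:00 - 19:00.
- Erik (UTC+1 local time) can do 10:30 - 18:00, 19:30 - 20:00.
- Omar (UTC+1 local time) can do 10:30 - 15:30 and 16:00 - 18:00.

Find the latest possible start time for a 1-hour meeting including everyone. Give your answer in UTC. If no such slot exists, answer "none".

15:30

Kira in UTC: 10:00-12:30, 13:30-16:30 (subtract 4h to convert from UTC+4).
Wiremu in UTC: 10:00-12:30, 13:30-19:00 (subtract 1h to convert from UTC+1).
Tomás in UTC: 09:00-12:00, 13:00-16:30, 17:00-18:00 (subtract 1h to convert from UTC+1).
Erik in UTC: 09:30-17:00, 18:30-19:00 (subtract 1h to convert from UTC+1).
Omar in UTC: 09:30-14:30, 15:00-17:00 (subtract 1h to convert from UTC+1).
Kira ∩ Wiremu: 10:00-12:30, 13:30-16:30.
Kira ∩ Wiremu ∩ Tomás: 10:00-12:00, 13:30-16:30.
Kira ∩ Wiremu ∩ Tomás ∩ Erik: 10:00-12:00, 13:30-16:30.
Kira ∩ Wiremu ∩ Tomás ∩ Erik ∩ Omar: 10:00-12:00, 13:30-14:30, 15:00-16:30.
The last common window of at least 60 minutes is 15:00-16:30; a 60-minute meeting can start as late as 15:30 and still end by 16:30.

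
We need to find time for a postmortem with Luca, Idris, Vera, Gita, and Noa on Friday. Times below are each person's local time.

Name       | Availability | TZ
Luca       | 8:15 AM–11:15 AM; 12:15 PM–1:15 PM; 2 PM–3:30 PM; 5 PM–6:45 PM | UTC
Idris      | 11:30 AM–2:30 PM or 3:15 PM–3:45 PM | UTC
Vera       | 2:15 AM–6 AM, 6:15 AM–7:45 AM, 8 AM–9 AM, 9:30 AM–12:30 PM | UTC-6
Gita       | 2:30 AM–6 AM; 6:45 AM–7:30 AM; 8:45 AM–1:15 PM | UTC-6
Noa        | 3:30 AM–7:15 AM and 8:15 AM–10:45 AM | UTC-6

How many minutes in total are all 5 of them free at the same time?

Luca in UTC: 08:15-11:15, 12:15-13:15, 14:00-15:30, 17:00-18:45.
Idris in UTC: 11:30-14:30, 15:15-15:45.
Vera in UTC: 08:15-12:00, 12:15-13:45, 14:00-15:00, 15:30-18:30 (add 6h to convert from UTC-6).
Gita in UTC: 08:30-12:00, 12:45-13:30, 14:45-19:15 (add 6h to convert from UTC-6).
Noa in UTC: 09:30-13:15, 14:15-16:45 (add 6h to convert from UTC-6).
Luca ∩ Idris: 12:15-13:15, 14:00-14:30, 15:15-15:30.
Luca ∩ Idris ∩ Vera: 12:15-13:15, 14:00-14:30.
Luca ∩ Idris ∩ Vera ∩ Gita: 12:45-13:15.
Luca ∩ Idris ∩ Vera ∩ Gita ∩ Noa: 12:45-13:15.
That's a single block of 30 minutes.

30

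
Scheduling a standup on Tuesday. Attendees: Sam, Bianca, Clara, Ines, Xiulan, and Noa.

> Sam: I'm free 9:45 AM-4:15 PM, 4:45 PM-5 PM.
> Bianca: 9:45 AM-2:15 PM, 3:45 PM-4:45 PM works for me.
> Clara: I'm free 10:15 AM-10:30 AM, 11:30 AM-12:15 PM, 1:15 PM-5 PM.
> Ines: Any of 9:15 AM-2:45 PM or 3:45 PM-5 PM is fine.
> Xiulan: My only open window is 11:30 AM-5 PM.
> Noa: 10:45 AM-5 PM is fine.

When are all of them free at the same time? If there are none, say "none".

11:30-12:15, 13:15-14:15, 15:45-16:15

Sam ∩ Bianca: 09:45-14:15, 15:45-16:15.
Sam ∩ Bianca ∩ Clara: 10:15-10:30, 11:30-12:15, 13:15-14:15, 15:45-16:15.
Sam ∩ Bianca ∩ Clara ∩ Ines: 10:15-10:30, 11:30-12:15, 13:15-14:15, 15:45-16:15.
Sam ∩ Bianca ∩ Clara ∩ Ines ∩ Xiulan: 11:30-12:15, 13:15-14:15, 15:45-16:15.
Sam ∩ Bianca ∩ Clara ∩ Ines ∩ Xiulan ∩ Noa: 11:30-12:15, 13:15-14:15, 15:45-16:15.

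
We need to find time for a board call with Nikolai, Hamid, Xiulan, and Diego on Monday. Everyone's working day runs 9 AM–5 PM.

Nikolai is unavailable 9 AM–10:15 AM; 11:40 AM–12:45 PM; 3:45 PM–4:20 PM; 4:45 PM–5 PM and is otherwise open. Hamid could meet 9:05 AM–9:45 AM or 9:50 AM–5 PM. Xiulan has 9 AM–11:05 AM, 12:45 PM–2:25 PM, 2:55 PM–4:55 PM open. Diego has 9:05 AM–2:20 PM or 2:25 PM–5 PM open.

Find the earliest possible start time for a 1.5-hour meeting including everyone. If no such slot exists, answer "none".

Nikolai free: 10:15-11:40, 12:45-15:45, 16:20-16:45 (invert busy blocks within the working day).
Hamid free: 09:05-09:45, 09:50-17:00.
Xiulan free: 09:00-11:05, 12:45-14:25, 14:55-16:55.
Diego free: 09:05-14:20, 14:25-17:00.
Nikolai ∩ Hamid: 10:15-11:40, 12:45-15:45, 16:20-16:45.
Nikolai ∩ Hamid ∩ Xiulan: 10:15-11:05, 12:45-14:25, 14:55-15:45, 16:20-16:45.
Nikolai ∩ Hamid ∩ Xiulan ∩ Diego: 10:15-11:05, 12:45-14:20, 14:55-15:45, 16:20-16:45.
The first common window of at least 90 minutes is 12:45-14:20, so the earliest start is 12:45.

12:45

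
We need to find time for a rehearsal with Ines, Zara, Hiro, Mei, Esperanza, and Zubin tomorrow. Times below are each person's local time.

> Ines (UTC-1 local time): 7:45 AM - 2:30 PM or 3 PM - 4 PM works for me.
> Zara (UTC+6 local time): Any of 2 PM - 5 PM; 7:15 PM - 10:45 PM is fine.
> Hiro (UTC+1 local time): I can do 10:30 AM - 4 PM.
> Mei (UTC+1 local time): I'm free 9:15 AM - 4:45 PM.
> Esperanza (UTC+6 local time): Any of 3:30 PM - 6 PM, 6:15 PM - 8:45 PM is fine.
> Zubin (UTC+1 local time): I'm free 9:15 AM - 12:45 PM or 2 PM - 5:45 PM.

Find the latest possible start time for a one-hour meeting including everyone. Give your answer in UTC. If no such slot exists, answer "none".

13:45

Ines in UTC: 08:45-15:30, 16:00-17:00 (add 1h to convert from UTC-1).
Zara in UTC: 08:00-11:00, 13:15-16:45 (subtract 6h to convert from UTC+6).
Hiro in UTC: 09:30-15:00 (subtract 1h to convert from UTC+1).
Mei in UTC: 08:15-15:45 (subtract 1h to convert from UTC+1).
Esperanza in UTC: 09:30-12:00, 12:15-14:45 (subtract 6h to convert from UTC+6).
Zubin in UTC: 08:15-11:45, 13:00-16:45 (subtract 1h to convert from UTC+1).
Ines ∩ Zara: 08:45-11:00, 13:15-15:30, 16:00-16:45.
Ines ∩ Zara ∩ Hiro: 09:30-11:00, 13:15-15:00.
Ines ∩ Zara ∩ Hiro ∩ Mei: 09:30-11:00, 13:15-15:00.
Ines ∩ Zara ∩ Hiro ∩ Mei ∩ Esperanza: 09:30-11:00, 13:15-14:45.
Ines ∩ Zara ∩ Hiro ∩ Mei ∩ Esperanza ∩ Zubin: 09:30-11:00, 13:15-14:45.
The last common window of at least 60 minutes is 13:15-14:45; a 60-minute meeting can start as late as 13:45 and still end by 14:45.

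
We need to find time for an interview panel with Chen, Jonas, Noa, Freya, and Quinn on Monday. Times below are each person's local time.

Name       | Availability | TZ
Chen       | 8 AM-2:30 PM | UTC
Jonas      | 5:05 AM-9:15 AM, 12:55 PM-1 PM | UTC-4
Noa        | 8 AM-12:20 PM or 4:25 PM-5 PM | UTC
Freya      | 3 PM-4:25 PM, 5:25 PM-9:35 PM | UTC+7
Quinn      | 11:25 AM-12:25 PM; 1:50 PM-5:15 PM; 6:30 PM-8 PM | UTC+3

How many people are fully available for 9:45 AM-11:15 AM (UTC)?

Chen in UTC: 08:00-14:30.
Jonas in UTC: 09:05-13:15, 16:55-17:00 (add 4h to convert from UTC-4).
Noa in UTC: 08:00-12:20, 16:25-17:00.
Freya in UTC: 08:00-09:25, 10:25-14:35 (subtract 7h to convert from UTC+7).
Quinn in UTC: 08:25-09:25, 10:50-14:15, 15:30-17:00 (subtract 3h to convert from UTC+3).
Chen, Jonas, and Noa can make the full 09:45-11:15 slot — that's 3.

3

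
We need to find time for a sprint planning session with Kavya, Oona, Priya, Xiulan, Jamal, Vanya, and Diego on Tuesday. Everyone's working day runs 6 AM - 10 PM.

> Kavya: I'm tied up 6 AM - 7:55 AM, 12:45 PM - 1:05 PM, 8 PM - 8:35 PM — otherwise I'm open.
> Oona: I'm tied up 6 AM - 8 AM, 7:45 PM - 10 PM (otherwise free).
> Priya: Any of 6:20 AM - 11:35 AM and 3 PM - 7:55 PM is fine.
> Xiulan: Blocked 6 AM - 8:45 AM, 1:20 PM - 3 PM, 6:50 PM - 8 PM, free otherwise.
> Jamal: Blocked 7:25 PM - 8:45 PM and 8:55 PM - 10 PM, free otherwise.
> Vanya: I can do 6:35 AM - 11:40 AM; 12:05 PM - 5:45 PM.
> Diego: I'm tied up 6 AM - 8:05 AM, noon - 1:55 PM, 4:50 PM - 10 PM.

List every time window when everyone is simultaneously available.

08:45-11:35, 15:00-16:50

Kavya free: 07:55-12:45, 13:05-20:00, 20:35-22:00 (invert busy blocks within the working day).
Oona free: 08:00-19:45 (invert busy blocks within the working day).
Priya free: 06:20-11:35, 15:00-19:55.
Xiulan free: 08:45-13:20, 15:00-18:50, 20:00-22:00 (invert busy blocks within the working day).
Jamal free: 06:00-19:25, 20:45-20:55 (invert busy blocks within the working day).
Vanya free: 06:35-11:40, 12:05-17:45.
Diego free: 08:05-12:00, 13:55-16:50 (invert busy blocks within the working day).
Kavya ∩ Oona: 08:00-12:45, 13:05-19:45.
Kavya ∩ Oona ∩ Priya: 08:00-11:35, 15:00-19:45.
Kavya ∩ Oona ∩ Priya ∩ Xiulan: 08:45-11:35, 15:00-18:50.
Kavya ∩ Oona ∩ Priya ∩ Xiulan ∩ Jamal: 08:45-11:35, 15:00-18:50.
Kavya ∩ Oona ∩ Priya ∩ Xiulan ∩ Jamal ∩ Vanya: 08:45-11:35, 15:00-17:45.
Kavya ∩ Oona ∩ Priya ∩ Xiulan ∩ Jamal ∩ Vanya ∩ Diego: 08:45-11:35, 15:00-16:50.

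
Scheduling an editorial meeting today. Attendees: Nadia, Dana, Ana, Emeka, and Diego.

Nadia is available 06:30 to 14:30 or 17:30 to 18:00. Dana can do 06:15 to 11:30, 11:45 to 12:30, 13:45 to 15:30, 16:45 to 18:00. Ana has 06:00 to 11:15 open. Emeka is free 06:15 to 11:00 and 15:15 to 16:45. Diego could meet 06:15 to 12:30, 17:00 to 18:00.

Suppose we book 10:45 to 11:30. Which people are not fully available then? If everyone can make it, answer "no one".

Nadia: free for 10:45-11:30. Dana: free for 10:45-11:30. Ana: not fully free for 10:45-11:30. Emeka: not fully free for 10:45-11:30. Diego: free for 10:45-11:30.

Ana, Emeka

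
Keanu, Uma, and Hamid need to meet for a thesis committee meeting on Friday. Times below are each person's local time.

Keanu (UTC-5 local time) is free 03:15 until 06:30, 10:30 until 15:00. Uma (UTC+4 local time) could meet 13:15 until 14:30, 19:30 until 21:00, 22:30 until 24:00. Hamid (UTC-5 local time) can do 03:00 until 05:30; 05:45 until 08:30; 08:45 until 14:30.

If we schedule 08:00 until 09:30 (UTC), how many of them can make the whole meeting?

Keanu in UTC: 08:15-11:30, 15:30-20:00 (add 5h to convert from UTC-5).
Uma in UTC: 09:15-10:30, 15:30-17:00, 18:30-20:00 (subtract 4h to convert from UTC+4).
Hamid in UTC: 08:00-10:30, 10:45-13:30, 13:45-19:30 (add 5h to convert from UTC-5).
Hamid can make the full 08:00-09:30 slot — that's 1.

1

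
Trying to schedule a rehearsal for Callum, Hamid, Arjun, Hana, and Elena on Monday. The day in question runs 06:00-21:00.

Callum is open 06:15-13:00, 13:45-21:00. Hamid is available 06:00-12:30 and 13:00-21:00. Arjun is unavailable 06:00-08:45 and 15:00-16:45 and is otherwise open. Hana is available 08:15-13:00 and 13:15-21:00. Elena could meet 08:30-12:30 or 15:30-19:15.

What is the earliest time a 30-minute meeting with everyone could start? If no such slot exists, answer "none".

Callum free: 06:15-13:00, 13:45-21:00.
Hamid free: 06:00-12:30, 13:00-21:00.
Arjun free: 08:45-15:00, 16:45-21:00 (invert busy blocks within the working day).
Hana free: 08:15-13:00, 13:15-21:00.
Elena free: 08:30-12:30, 15:30-19:15.
Callum ∩ Hamid: 06:15-12:30, 13:45-21:00.
Callum ∩ Hamid ∩ Arjun: 08:45-12:30, 13:45-15:00, 16:45-21:00.
Callum ∩ Hamid ∩ Arjun ∩ Hana: 08:45-12:30, 13:45-15:00, 16:45-21:00.
Callum ∩ Hamid ∩ Arjun ∩ Hana ∩ Elena: 08:45-12:30, 16:45-19:15.
Those are the intersection windows.
The first common window of at least 30 minutes is 08:45-12:30, so the earliest start is 08:45.

08:45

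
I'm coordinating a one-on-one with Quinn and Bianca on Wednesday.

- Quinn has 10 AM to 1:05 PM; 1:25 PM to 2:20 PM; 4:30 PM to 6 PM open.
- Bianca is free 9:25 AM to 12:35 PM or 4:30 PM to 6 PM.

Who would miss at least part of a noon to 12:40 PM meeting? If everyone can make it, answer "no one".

Bianca

Quinn: free for 12:00-12:40. Bianca: not fully free for 12:00-12:40.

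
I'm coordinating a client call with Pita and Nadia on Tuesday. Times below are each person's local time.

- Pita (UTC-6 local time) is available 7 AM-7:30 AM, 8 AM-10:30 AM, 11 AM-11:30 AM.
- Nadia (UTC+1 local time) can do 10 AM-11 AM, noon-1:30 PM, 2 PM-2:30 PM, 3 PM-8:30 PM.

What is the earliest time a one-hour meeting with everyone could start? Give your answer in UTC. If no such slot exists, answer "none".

Pita in UTC: 13:00-13:30, 14:00-16:30, 17:00-17:30 (add 6h to convert from UTC-6).
Nadia in UTC: 09:00-10:00, 11:00-12:30, 13:00-13:30, 14:00-19:30 (subtract 1h to convert from UTC+1).
Pita ∩ Nadia: 13:00-13:30, 14:00-16:30, 17:00-17:30.
The first common window of at least 60 minutes is 14:00-16:30, so the earliest start is 14:00.

14:00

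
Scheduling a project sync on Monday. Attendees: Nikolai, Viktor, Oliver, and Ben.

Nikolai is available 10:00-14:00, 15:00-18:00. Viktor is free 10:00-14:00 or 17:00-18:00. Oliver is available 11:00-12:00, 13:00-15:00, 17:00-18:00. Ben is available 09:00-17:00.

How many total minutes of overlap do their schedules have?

Nikolai ∩ Viktor: 10:00-14:00, 17:00-18:00.
Nikolai ∩ Viktor ∩ Oliver: 11:00-12:00, 13:00-14:00, 17:00-18:00.
Nikolai ∩ Viktor ∩ Oliver ∩ Ben: 11:00-12:00, 13:00-14:00.
So the common availability across everyone is 11:00-12:00, 13:00-14:00.
Summing the common windows: 60 + 60 = 120 minutes.

120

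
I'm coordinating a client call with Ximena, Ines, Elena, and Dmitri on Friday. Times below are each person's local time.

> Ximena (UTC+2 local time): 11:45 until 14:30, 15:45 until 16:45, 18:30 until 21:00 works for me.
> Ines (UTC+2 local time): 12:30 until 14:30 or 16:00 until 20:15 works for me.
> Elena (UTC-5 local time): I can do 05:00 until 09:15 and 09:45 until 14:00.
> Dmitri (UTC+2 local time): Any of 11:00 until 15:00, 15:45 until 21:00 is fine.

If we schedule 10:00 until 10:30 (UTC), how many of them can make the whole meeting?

3

Ximena in UTC: 09:45-12:30, 13:45-14:45, 16:30-19:00 (subtract 2h to convert from UTC+2).
Ines in UTC: 10:30-12:30, 14:00-18:15 (subtract 2h to convert from UTC+2).
Elena in UTC: 10:00-14:15, 14:45-19:00 (add 5h to convert from UTC-5).
Dmitri in UTC: 09:00-13:00, 13:45-19:00 (subtract 2h to convert from UTC+2).
Ximena, Elena, and Dmitri can make the full 10:00-10:30 slot — that's 3.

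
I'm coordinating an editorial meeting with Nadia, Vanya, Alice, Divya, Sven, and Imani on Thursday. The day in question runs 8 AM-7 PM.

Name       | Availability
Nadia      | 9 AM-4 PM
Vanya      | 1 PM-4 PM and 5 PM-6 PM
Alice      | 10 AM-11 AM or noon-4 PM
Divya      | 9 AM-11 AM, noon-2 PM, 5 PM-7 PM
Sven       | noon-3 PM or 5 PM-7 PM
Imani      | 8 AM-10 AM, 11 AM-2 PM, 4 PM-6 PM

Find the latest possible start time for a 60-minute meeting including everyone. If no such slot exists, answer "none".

Nadia ∩ Vanya: 13:00-16:00.
Nadia ∩ Vanya ∩ Alice: 13:00-16:00.
Nadia ∩ Vanya ∩ Alice ∩ Divya: 13:00-14:00.
Nadia ∩ Vanya ∩ Alice ∩ Divya ∩ Sven: 13:00-14:00.
Nadia ∩ Vanya ∩ Alice ∩ Divya ∩ Sven ∩ Imani: 13:00-14:00.
Those are the intersection windows.
The last common window of at least 60 minutes is 13:00-14:00; a 60-minute meeting can start as late as 13:00 and still end by 14:00.

13:00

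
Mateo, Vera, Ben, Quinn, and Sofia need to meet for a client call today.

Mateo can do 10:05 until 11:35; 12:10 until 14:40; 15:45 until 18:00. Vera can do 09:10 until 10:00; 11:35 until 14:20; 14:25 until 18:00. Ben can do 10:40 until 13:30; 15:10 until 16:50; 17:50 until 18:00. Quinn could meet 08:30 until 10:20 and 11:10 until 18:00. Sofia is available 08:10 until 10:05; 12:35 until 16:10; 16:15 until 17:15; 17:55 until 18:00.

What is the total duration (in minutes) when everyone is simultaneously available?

Mateo ∩ Vera: 12:10-14:20, 14:25-14:40, 15:45-18:00.
Mateo ∩ Vera ∩ Ben: 12:10-13:30, 15:45-16:50, 17:50-18:00.
Mateo ∩ Vera ∩ Ben ∩ Quinn: 12:10-13:30, 15:45-16:50, 17:50-18:00.
Mateo ∩ Vera ∩ Ben ∩ Quinn ∩ Sofia: 12:35-13:30, 15:45-16:10, 16:15-16:50, 17:55-18:00.
Summing the common windows: 55 + 25 + 35 + 5 = 120 minutes.

120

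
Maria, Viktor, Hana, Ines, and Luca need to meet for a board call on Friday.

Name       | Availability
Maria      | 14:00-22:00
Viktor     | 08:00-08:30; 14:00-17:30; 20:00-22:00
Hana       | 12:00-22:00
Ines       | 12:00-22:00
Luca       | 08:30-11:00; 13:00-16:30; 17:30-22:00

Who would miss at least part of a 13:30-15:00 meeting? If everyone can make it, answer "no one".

Maria: not fully free for 13:30-15:00. Viktor: not fully free for 13:30-15:00. Hana: free for 13:30-15:00. Ines: free for 13:30-15:00. Luca: free for 13:30-15:00.

Maria, Viktor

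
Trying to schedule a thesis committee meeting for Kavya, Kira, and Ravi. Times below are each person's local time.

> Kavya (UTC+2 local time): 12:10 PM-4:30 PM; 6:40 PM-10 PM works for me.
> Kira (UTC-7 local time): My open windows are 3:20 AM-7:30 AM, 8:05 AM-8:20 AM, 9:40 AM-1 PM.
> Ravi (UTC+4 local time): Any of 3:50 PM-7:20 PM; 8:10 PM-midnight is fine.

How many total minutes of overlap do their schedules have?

Kavya in UTC: 10:10-14:30, 16:40-20:00 (subtract 2h to convert from UTC+2).
Kira in UTC: 10:20-14:30, 15:05-15:20, 16:40-20:00 (add 7h to convert from UTC-7).
Ravi in UTC: 11:50-15:20, 16:10-20:00 (subtract 4h to convert from UTC+4).
Kavya ∩ Kira: 10:20-14:30, 16:40-20:00.
Kavya ∩ Kira ∩ Ravi: 11:50-14:30, 16:40-20:00.
Summing the common windows: 160 + 200 = 360 minutes.

360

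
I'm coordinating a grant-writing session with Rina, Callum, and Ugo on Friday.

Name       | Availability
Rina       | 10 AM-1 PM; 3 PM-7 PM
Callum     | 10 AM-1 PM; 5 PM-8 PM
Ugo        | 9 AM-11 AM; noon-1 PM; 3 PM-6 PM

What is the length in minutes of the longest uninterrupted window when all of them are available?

60

Rina ∩ Callum: 10:00-13:00, 17:00-19:00.
Rina ∩ Callum ∩ Ugo: 10:00-11:00, 12:00-13:00, 17:00-18:00.
So the common availability across everyone is 10:00-11:00, 12:00-13:00, 17:00-18:00.
The longest is 10:00-11:00 at 60 minutes.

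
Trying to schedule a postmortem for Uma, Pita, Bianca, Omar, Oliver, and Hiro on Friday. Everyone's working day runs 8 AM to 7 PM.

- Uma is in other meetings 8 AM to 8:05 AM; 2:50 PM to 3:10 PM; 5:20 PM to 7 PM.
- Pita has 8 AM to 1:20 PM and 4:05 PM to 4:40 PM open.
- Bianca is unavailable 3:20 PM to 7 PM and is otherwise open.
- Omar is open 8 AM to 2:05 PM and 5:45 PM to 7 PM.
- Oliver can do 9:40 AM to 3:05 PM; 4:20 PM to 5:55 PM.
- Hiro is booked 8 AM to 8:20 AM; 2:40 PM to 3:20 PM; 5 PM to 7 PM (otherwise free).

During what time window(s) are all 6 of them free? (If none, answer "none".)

Uma free: 08:05-14:50, 15:10-17:20 (invert busy blocks within the working day).
Pita free: 08:00-13:20, 16:05-16:40.
Bianca free: 08:00-15:20 (invert busy blocks within the working day).
Omar free: 08:00-14:05, 17:45-19:00.
Oliver free: 09:40-15:05, 16:20-17:55.
Hiro free: 08:20-14:40, 15:20-17:00 (invert busy blocks within the working day).
Uma ∩ Pita: 08:05-13:20, 16:05-16:40.
Uma ∩ Pita ∩ Bianca: 08:05-13:20.
Uma ∩ Pita ∩ Bianca ∩ Omar: 08:05-13:20.
Uma ∩ Pita ∩ Bianca ∩ Omar ∩ Oliver: 09:40-13:20.
Uma ∩ Pita ∩ Bianca ∩ Omar ∩ Oliver ∩ Hiro: 09:40-13:20.

09:40-13:20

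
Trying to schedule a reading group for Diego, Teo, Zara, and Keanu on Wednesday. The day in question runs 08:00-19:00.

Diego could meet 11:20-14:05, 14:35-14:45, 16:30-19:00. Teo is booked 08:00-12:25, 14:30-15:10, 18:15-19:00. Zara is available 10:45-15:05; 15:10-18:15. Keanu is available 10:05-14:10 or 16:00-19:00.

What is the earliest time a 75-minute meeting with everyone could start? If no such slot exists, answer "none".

Diego free: 11:20-14:05, 14:35-14:45, 16:30-19:00.
Teo free: 12:25-14:30, 15:10-18:15 (invert busy blocks within the working day).
Zara free: 10:45-15:05, 15:10-18:15.
Keanu free: 10:05-14:10, 16:00-19:00.
Diego ∩ Teo: 12:25-14:05, 16:30-18:15.
Diego ∩ Teo ∩ Zara: 12:25-14:05, 16:30-18:15.
Diego ∩ Teo ∩ Zara ∩ Keanu: 12:25-14:05, 16:30-18:15.
The first common window of at least 75 minutes is 12:25-14:05, so the earliest start is 12:25.

12:25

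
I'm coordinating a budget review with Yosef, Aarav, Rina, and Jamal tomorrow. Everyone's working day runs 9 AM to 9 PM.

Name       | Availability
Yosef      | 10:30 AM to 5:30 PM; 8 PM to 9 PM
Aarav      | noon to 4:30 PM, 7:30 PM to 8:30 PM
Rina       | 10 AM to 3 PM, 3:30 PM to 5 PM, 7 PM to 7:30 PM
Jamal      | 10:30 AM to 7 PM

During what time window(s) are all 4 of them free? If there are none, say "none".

12:00-15:00, 15:30-16:30

Yosef ∩ Aarav: 12:00-16:30, 20:00-20:30.
Yosef ∩ Aarav ∩ Rina: 12:00-15:00, 15:30-16:30.
Yosef ∩ Aarav ∩ Rina ∩ Jamal: 12:00-15:00, 15:30-16:30.
Those are the intersection windows.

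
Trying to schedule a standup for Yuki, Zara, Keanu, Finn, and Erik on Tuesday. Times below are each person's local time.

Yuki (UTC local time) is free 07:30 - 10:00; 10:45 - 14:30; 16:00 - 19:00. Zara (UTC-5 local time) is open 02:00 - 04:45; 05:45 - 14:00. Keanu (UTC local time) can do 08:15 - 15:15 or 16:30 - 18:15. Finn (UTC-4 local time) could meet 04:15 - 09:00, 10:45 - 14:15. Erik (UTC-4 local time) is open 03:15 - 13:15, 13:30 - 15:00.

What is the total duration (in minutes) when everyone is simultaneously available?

Yuki in UTC: 07:30-10:00, 10:45-14:30, 16:00-19:00.
Zara in UTC: 07:00-09:45, 10:45-19:00 (add 5h to convert from UTC-5).
Keanu in UTC: 08:15-15:15, 16:30-18:15.
Finn in UTC: 08:15-13:00, 14:45-18:15 (add 4h to convert from UTC-4).
Erik in UTC: 07:15-17:15, 17:30-19:00 (add 4h to convert from UTC-4).
Yuki ∩ Zara: 07:30-09:45, 10:45-14:30, 16:00-19:00.
Yuki ∩ Zara ∩ Keanu: 08:15-09:45, 10:45-14:30, 16:30-18:15.
Yuki ∩ Zara ∩ Keanu ∩ Finn: 08:15-09:45, 10:45-13:00, 16:30-18:15.
Yuki ∩ Zara ∩ Keanu ∩ Finn ∩ Erik: 08:15-09:45, 10:45-13:00, 16:30-17:15, 17:30-18:15.
So the common availability across everyone is 08:15-09:45, 10:45-13:00, 16:30-17:15, 17:30-18:15.
Summing the common windows: 90 + 135 + 45 + 45 = 315 minutes.

315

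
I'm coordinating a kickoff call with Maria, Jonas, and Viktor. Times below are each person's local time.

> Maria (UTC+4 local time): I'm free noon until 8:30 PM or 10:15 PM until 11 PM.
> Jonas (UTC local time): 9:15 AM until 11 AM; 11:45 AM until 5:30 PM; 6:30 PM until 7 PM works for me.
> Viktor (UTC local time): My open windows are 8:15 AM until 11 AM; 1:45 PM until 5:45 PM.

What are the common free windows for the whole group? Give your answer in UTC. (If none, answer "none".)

Maria in UTC: 08:00-16:30, 18:15-19:00 (subtract 4h to convert from UTC+4).
Jonas in UTC: 09:15-11:00, 11:45-17:30, 18:30-19:00.
Viktor in UTC: 08:15-11:00, 13:45-17:45.
Maria ∩ Jonas: 09:15-11:00, 11:45-16:30, 18:30-19:00.
Maria ∩ Jonas ∩ Viktor: 09:15-11:00, 13:45-16:30.

09:15-11:00, 13:45-16:30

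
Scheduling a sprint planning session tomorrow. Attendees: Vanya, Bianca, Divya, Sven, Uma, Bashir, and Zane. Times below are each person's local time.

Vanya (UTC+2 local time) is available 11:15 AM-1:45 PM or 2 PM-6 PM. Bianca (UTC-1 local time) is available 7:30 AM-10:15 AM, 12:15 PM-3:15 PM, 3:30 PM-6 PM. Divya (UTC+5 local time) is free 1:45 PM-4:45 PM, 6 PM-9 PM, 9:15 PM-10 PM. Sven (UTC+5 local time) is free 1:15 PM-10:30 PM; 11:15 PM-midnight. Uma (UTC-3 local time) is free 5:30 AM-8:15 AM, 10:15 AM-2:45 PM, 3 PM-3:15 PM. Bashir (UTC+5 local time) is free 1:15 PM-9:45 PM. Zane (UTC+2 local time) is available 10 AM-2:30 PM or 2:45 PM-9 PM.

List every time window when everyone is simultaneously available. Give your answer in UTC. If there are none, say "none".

Vanya in UTC: 09:15-11:45, 12:00-16:00 (subtract 2h to convert from UTC+2).
Bianca in UTC: 08:30-11:15, 13:15-16:15, 16:30-19:00 (add 1h to convert from UTC-1).
Divya in UTC: 08:45-11:45, 13:00-16:00, 16:15-17:00 (subtract 5h to convert from UTC+5).
Sven in UTC: 08:15-17:30, 18:15-19:00 (subtract 5h to convert from UTC+5).
Uma in UTC: 08:30-11:15, 13:15-17:45, 18:00-18:15 (add 3h to convert from UTC-3).
Bashir in UTC: 08:15-16:45 (subtract 5h to convert from UTC+5).
Zane in UTC: 08:00-12:30, 12:45-19:00 (subtract 2h to convert from UTC+2).
Vanya ∩ Bianca: 09:15-11:15, 13:15-16:00.
Vanya ∩ Bianca ∩ Divya: 09:15-11:15, 13:15-16:00.
Vanya ∩ Bianca ∩ Divya ∩ Sven: 09:15-11:15, 13:15-16:00.
Vanya ∩ Bianca ∩ Divya ∩ Sven ∩ Uma: 09:15-11:15, 13:15-16:00.
Vanya ∩ Bianca ∩ Divya ∩ Sven ∩ Uma ∩ Bashir: 09:15-11:15, 13:15-16:00.
Vanya ∩ Bianca ∩ Divya ∩ Sven ∩ Uma ∩ Bashir ∩ Zane: 09:15-11:15, 13:15-16:00.
So the common availability across everyone is 09:15-11:15, 13:15-16:00.

09:15-11:15, 13:15-16:00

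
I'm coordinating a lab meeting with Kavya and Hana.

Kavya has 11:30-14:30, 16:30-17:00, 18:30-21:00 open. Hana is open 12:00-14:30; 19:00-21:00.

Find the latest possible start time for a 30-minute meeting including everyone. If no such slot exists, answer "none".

Kavya ∩ Hana: 12:00-14:30, 19:00-21:00.
The last common window of at least 30 minutes is 19:00-21:00; a 30-minute meeting can start as late as 20:30 and still end by 21:00.

20:30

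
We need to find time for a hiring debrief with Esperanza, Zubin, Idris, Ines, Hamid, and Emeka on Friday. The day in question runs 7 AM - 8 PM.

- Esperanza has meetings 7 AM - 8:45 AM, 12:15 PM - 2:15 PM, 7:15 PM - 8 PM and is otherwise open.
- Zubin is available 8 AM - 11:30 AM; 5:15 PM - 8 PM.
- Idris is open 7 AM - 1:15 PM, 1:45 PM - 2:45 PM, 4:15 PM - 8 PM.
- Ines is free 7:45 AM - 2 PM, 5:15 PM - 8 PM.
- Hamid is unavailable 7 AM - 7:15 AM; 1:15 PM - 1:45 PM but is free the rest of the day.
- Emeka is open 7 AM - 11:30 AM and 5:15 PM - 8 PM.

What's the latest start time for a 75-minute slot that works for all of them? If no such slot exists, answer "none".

18:00

Esperanza free: 08:45-12:15, 14:15-19:15 (invert busy blocks within the working day).
Zubin free: 08:00-11:30, 17:15-20:00.
Idris free: 07:00-13:15, 13:45-14:45, 16:15-20:00.
Ines free: 07:45-14:00, 17:15-20:00.
Hamid free: 07:15-13:15, 13:45-20:00 (invert busy blocks within the working day).
Emeka free: 07:00-11:30, 17:15-20:00.
Esperanza ∩ Zubin: 08:45-11:30, 17:15-19:15.
Esperanza ∩ Zubin ∩ Idris: 08:45-11:30, 17:15-19:15.
Esperanza ∩ Zubin ∩ Idris ∩ Ines: 08:45-11:30, 17:15-19:15.
Esperanza ∩ Zubin ∩ Idris ∩ Ines ∩ Hamid: 08:45-11:30, 17:15-19:15.
Esperanza ∩ Zubin ∩ Idris ∩ Ines ∩ Hamid ∩ Emeka: 08:45-11:30, 17:15-19:15.
So the common availability across everyone is 08:45-11:30, 17:15-19:15.
The last common window of at least 75 minutes is 17:15-19:15; a 75-minute meeting can start as late as 18:00 and still end by 19:15.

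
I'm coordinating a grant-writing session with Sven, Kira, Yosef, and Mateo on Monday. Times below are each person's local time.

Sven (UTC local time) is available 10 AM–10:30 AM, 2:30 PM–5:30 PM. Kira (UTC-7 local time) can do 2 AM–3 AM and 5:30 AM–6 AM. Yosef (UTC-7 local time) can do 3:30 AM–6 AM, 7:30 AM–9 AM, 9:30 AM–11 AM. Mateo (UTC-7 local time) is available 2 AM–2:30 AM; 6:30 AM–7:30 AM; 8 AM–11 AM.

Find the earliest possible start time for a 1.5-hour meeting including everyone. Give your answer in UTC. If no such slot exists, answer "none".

none

Sven in UTC: 10:00-10:30, 14:30-17:30.
Kira in UTC: 09:00-10:00, 12:30-13:00 (add 7h to convert from UTC-7).
Yosef in UTC: 10:30-13:00, 14:30-16:00, 16:30-18:00 (add 7h to convert from UTC-7).
Mateo in UTC: 09:00-09:30, 13:30-14:30, 15:00-18:00 (add 7h to convert from UTC-7).
Sven ∩ Kira: ∅.
Sven ∩ Kira ∩ Yosef: ∅.
Sven ∩ Kira ∩ Yosef ∩ Mateo: ∅.
There is no time when everyone is free.
No common window is at least 90 minutes long.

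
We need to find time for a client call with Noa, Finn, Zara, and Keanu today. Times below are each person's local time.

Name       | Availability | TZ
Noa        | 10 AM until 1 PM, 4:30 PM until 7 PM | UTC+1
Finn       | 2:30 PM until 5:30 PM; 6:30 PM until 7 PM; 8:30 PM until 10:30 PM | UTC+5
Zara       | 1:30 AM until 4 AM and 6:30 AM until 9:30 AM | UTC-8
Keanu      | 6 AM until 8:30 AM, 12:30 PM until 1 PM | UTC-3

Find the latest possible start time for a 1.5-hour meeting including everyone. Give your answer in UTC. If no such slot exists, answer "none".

Noa in UTC: 09:00-12:00, 15:30-18:00 (subtract 1h to convert from UTC+1).
Finn in UTC: 09:30-12:30, 13:30-14:00, 15:30-17:30 (subtract 5h to convert from UTC+5).
Zara in UTC: 09:30-12:00, 14:30-17:30 (add 8h to convert from UTC-8).
Keanu in UTC: 09:00-11:30, 15:30-16:00 (add 3h to convert from UTC-3).
Noa ∩ Finn: 09:30-12:00, 15:30-17:30.
Noa ∩ Finn ∩ Zara: 09:30-12:00, 15:30-17:30.
Noa ∩ Finn ∩ Zara ∩ Keanu: 09:30-11:30, 15:30-16:00.
The last common window of at least 90 minutes is 09:30-11:30; a 90-minute meeting can start as late as 10:00 and still end by 11:30.

10:00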